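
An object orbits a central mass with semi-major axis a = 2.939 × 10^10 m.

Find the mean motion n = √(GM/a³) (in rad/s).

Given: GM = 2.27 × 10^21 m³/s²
a = 2.939 × 10^10 m
GM = 2.27 × 10^21 m³/s²
a³ = 2.53863 × 10^31 m³
GM/a³ = (2.27 × 10^21) / (2.53863 × 10^31) = 8.94184 × 10^-11 s⁻²
n = √(GM/a³) = 9.45613 × 10^-6 rad/s ≈ 9.456 × 10^-6 rad/s

Final answer: n = 9.456 × 10^-6 rad/s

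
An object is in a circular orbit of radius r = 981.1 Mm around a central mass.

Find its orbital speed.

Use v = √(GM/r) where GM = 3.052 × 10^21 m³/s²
r = 981.1 Mm = 9.811 × 10^8 m
GM = 3.052 × 10^21 m³/s²
GM/r = (3.052 × 10^21) / (9.811 × 10^8) = 3.11079 × 10^12 m²/s²
v = √(GM/r) = 1.76374 × 10^6 m/s ≈ 1764 km/s

Final answer: 1764 km/s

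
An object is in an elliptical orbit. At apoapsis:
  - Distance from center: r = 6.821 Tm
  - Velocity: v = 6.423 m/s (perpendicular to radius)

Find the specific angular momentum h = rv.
r = 6.821 Tm = 6.821 × 10^12 m
v = 6.423 m/s
h = rv = 6.821 × 10^12 × 6.423 = 4.38113 × 10^13 m²/s ≈ 4.381 × 10^13 m²/s

Final answer: h = 4.381 × 10^13 m²/s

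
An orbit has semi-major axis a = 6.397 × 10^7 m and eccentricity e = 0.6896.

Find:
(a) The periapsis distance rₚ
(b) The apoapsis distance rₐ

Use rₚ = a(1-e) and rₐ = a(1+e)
a = 6.397 × 10^7 m
e = 0.6896:  1 − e = 0.3104,  1 + e = 1.6896
(a) rₚ = a(1 − e) = 6.397 × 10^7 m × 0.3104 = 1.98563 × 10^7 m ≈ 1.986 × 10^7 m
(b) rₐ = a(1 + e) = 6.397 × 10^7 m × 1.6896 = 1.08084 × 10^8 m ≈ 1.081 × 10^8 m

Final answer:
(a) rₚ = 1.986 × 10^7 m
(b) rₐ = 1.081 × 10^8 m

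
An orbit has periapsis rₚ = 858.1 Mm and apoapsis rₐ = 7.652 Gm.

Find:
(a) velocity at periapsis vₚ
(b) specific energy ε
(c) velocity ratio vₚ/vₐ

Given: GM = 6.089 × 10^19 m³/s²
rₚ = 858.1 Mm = 8.581 × 10^8 m
rₐ = 7.652 Gm = 7.652 × 10^9 m
GM = 6.089 × 10^19 m³/s²
a = (rₚ + rₐ)/2 = 4.25505 × 10^9 m
e = (rₐ − rₚ)/(rₐ + rₚ) = (6.7939 × 10^9) / (8.5101 × 10^9) = 0.798334
(a) vₚ² = GM (2/rₚ − 1/a) = 6.089 × 10^19 × (2.33073 × 10^-9 − 2.35015 × 10^-10) = 1.27608 × 10^11 m²/s²;  vₚ = 357223 m/s ≈ 357.2 km/s
(b) 2a = 8.5101 × 10^9 m;  ε = −GM/(2a) = -7.15503 × 10^9 J/kg ≈ -7.155 GJ/kg
(c) vₚ/vₐ = rₐ/rₚ (angular momentum) = (7.652 × 10^9) / (8.581 × 10^8) = 8.91738 ≈ 8.917

Final answer:
(a) velocity at periapsis vₚ = 357.2 km/s
(b) specific energy ε = -7.155 GJ/kg
(c) velocity ratio vₚ/vₐ = 8.917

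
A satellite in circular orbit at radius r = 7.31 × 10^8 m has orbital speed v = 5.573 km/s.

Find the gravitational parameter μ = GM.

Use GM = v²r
r = 7.31 × 10^8 m
v = 5.573 km/s = 5573 m/s
v² = 3.10583 × 10^7 m²/s²
GM = v²r = 3.10583 × 10^7 × 7.31 × 10^8 = 2.27036 × 10^16 m³/s²
GM ≈ 2.27 × 10^16 m³/s²

Final answer: GM = 2.27 × 10^16 m³/s²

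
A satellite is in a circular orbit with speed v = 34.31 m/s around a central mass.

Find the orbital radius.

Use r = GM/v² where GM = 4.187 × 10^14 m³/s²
v = 34.31 m/s
GM = 4.187 × 10^14 m³/s²
v² = 1177.18 m²/s²
r = GM/v² = (4.187 × 10^14) / 1177.18 = 3.55682 × 10^11 m ≈ 355.7 Gm

Final answer: 355.7 Gm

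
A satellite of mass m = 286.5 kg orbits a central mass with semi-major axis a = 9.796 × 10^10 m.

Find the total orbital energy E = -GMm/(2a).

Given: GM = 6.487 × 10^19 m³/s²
a = 9.796 × 10^10 m
GM = 6.487 × 10^19 m³/s²
2a = 1.9592 × 10^11 m
GMm = 6.487 × 10^19 × 286.5 = 1.85853 × 10^22 m³·kg/s²
E = −GMm/(2a) = -9.48614 × 10^10 J ≈ -94.86 GJ

Final answer: -94.86 GJ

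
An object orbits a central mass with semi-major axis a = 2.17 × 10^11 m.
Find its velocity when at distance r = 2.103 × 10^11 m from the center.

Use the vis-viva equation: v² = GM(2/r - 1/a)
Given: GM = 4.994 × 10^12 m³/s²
a = 2.17 × 10^11 m
r = 2.103 × 10^11 m
GM = 4.994 × 10^12 m³/s²
2/r − 1/a = 9.51022 × 10^-12 − 4.60829 × 10^-12 = 4.90193 × 10^-12 m⁻¹
v² = GM (2/r − 1/a) = 24.4802 m²/s²
v = 4.94775 m/s ≈ 4.948 m/s

Final answer: 4.948 m/s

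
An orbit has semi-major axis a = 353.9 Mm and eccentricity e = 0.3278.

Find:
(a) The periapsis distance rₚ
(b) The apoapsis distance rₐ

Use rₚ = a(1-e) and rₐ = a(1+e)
a = 353.9 Mm = 3.539 × 10^8 m
e = 0.3278:  1 − e = 0.6722,  1 + e = 1.3278
(a) rₚ = a(1 − e) = 3.539 × 10^8 m × 0.6722 = 2.37892 × 10^8 m ≈ 237.9 Mm
(b) rₐ = a(1 + e) = 3.539 × 10^8 m × 1.3278 = 4.69908 × 10^8 m ≈ 469.9 Mm

Final answer:
(a) rₚ = 237.9 Mm
(b) rₐ = 469.9 Mm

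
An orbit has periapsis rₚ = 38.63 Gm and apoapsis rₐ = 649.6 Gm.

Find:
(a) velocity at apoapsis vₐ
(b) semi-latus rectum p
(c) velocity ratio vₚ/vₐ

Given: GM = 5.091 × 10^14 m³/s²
rₚ = 38.63 Gm = 3.863 × 10^10 m
rₐ = 649.6 Gm = 6.496 × 10^11 m
GM = 5.091 × 10^14 m³/s²
a = (rₚ + rₐ)/2 = 3.44115 × 10^11 m
e = (rₐ − rₚ)/(rₐ + rₚ) = (6.1097 × 10^11) / (6.8823 × 10^11) = 0.887741
(a) vₐ² = GM (2/rₐ − 1/a) = 5.091 × 10^14 × (3.07882 × 10^-12 − 2.90601 × 10^-12) = 87.9788 m²/s²;  vₐ = 9.3797 m/s ≈ 9.38 m/s
(b) 1 − e² = 0.211916;  p = a(1 − e²) = 3.44115 × 10^11 × 0.211916 = 7.29234 × 10^10 m ≈ 72.92 Gm
(c) vₚ/vₐ = rₐ/rₚ (angular momentum) = (6.496 × 10^11) / (3.863 × 10^10) = 16.8159 ≈ 16.82

Final answer:
(a) velocity at apoapsis vₐ = 9.38 m/s
(b) semi-latus rectum p = 72.92 Gm
(c) velocity ratio vₚ/vₐ = 16.82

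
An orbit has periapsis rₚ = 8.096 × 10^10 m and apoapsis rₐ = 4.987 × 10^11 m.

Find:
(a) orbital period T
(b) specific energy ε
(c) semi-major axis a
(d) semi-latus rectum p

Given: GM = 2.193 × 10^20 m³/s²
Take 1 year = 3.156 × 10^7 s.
rₚ = 8.096 × 10^10 m
rₐ = 4.987 × 10^11 m
GM = 2.193 × 10^20 m³/s²
a = (rₚ + rₐ)/2 = 2.8983 × 10^11 m
e = (rₐ − rₚ)/(rₐ + rₚ) = (4.1774 × 10^11) / (5.7966 × 10^11) = 0.720664
(a) a³ = 2.43461 × 10^34 m³;  T = 2π √(a³/GM) = 2π × 1.05365 × 10^7 s = 6.62027 × 10^7 s ≈ 2.098 years
(b) 2a = 5.7966 × 10^11 m;  ε = −GM/(2a) = -3.78325 × 10^8 J/kg ≈ -378.3 MJ/kg
(c) a = 2.8983 × 10^11 m ≈ 2.898 × 10^11 m
(d) 1 − e² = 0.480644;  p = a(1 − e²) = 2.8983 × 10^11 × 0.480644 = 1.39305 × 10^11 m ≈ 1.393 × 10^11 m

Final answer:
(a) orbital period T = 2.098 years
(b) specific energy ε = -378.3 MJ/kg
(c) semi-major axis a = 2.898 × 10^11 m
(d) semi-latus rectum p = 1.393 × 10^11 m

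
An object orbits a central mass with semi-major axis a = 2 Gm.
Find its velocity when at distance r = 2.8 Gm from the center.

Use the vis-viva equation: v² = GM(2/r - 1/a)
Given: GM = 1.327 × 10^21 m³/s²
a = 2 Gm = 2 × 10^9 m
r = 2.8 Gm = 2.8 × 10^9 m
GM = 1.327 × 10^21 m³/s²
2/r − 1/a = 7.14286 × 10^-10 − 5 × 10^-10 = 2.14286 × 10^-10 m⁻¹
v² = GM (2/r − 1/a) = 2.84357 × 10^11 m²/s²
v = 533251 m/s ≈ 533.3 km/s

Final answer: 533.3 km/s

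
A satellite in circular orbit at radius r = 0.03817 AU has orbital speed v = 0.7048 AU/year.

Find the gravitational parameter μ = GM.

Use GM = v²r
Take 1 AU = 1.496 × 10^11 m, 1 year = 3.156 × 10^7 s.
r = 0.03817 AU = 5.71023 × 10^9 m
v = 0.7048 AU/year = 3340.88 m/s
v² = 1.11615 × 10^7 m²/s²
GM = v²r = 1.11615 × 10^7 × 5.71023 × 10^9 = 6.37345 × 10^16 m³/s²
GM ≈ 6.373 × 10^16 m³/s²

Final answer: GM = 6.373 × 10^16 m³/s²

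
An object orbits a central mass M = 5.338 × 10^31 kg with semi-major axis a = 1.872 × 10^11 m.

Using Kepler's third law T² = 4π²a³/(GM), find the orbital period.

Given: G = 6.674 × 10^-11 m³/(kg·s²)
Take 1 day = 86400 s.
M = 5.338 × 10^31 kg
GM = G × M = 6.674 × 10^-11 × 5.338 × 10^31 = 3.56258 × 10^21 m³/s²
a = 1.872 × 10^11 m
a³ = 6.56021 × 10^33 m³
T = 2π √(a³/GM) = 2π √((6.56021 × 10^33) / (3.56258 × 10^21)) = 2π × 1.35699 × 10^6 s
T = 8.52621 × 10^6 s ≈ 98.68 days

Final answer: 98.68 days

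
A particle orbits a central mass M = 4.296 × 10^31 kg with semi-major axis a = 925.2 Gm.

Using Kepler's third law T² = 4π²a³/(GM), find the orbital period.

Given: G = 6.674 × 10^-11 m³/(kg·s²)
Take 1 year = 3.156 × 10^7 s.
M = 4.296 × 10^31 kg
GM = G × M = 6.674 × 10^-11 × 4.296 × 10^31 = 2.86715 × 10^21 m³/s²
a = 925.2 Gm = 9.252 × 10^11 m
a³ = 7.91967 × 10^35 m³
T = 2π √(a³/GM) = 2π √((7.91967 × 10^35) / (2.86715 × 10^21)) = 2π × 1.66199 × 10^7 s
T = 1.04426 × 10^8 s ≈ 3.309 years

Final answer: 3.309 years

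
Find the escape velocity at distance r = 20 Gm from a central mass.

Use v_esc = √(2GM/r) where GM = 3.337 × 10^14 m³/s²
r = 20 Gm = 2 × 10^10 m
GM = 3.337 × 10^14 m³/s²
2GM/r = 2 × (3.337 × 10^14) / (2 × 10^10) = 33370 m²/s²
v_esc = √(2GM/r) = 182.675 m/s ≈ 182.7 m/s

Final answer: 182.7 m/s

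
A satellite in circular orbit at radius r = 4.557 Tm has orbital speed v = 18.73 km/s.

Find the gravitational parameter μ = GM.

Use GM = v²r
r = 4.557 Tm = 4.557 × 10^12 m
v = 18.73 km/s = 18730 m/s
v² = 3.50813 × 10^8 m²/s²
GM = v²r = 3.50813 × 10^8 × 4.557 × 10^12 = 1.59865 × 10^21 m³/s²
GM ≈ 1.599 × 10^21 m³/s²

Final answer: GM = 1.599 × 10^21 m³/s²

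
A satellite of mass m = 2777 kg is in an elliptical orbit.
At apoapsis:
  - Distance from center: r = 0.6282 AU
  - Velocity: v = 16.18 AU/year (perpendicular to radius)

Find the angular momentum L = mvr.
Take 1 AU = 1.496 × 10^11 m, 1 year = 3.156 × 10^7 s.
r = 0.6282 AU = 9.39787 × 10^10 m
v = 16.18 AU/year = 76696.1 m/s
vr = 76696.1 × 9.39787 × 10^10 = 7.2078 × 10^15 m²/s
L = m × vr = 2777 × 7.2078 × 10^15 = 2.00161 × 10^19 kg·m²/s ≈ 2.002 × 10^19 kg·m²/s

Final answer: L = 2.002 × 10^19 kg·m²/s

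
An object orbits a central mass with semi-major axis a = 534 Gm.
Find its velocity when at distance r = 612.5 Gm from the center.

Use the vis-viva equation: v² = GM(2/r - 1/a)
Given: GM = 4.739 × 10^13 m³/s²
a = 534 Gm = 5.34 × 10^11 m
r = 612.5 Gm = 6.125 × 10^11 m
GM = 4.739 × 10^13 m³/s²
2/r − 1/a = 3.26531 × 10^-12 − 1.87266 × 10^-12 = 1.39265 × 10^-12 m⁻¹
v² = GM (2/r − 1/a) = 65.9975 m²/s²
v = 8.12389 m/s ≈ 8.124 m/s

Final answer: 8.124 m/s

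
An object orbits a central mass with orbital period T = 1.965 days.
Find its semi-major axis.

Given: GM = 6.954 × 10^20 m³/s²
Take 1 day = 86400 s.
T = 1.965 days = 169776 s
GM = 6.954 × 10^20 m³/s²
Kepler's third law: a³ = GM T² / (4π²)
T² = 2.88239 × 10^10 s²
a³ = (6.954 × 10^20) × (2.88239 × 10^10) / (4π²) = 5.07724 × 10^29 m³
a = (a³)^(1/3) = 7.97767 × 10^9 m ≈ 7.978 Gm

Final answer: 7.978 Gm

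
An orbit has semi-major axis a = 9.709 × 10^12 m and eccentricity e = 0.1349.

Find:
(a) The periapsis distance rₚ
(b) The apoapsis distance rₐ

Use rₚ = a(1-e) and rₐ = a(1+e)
a = 9.709 × 10^12 m
e = 0.1349:  1 − e = 0.8651,  1 + e = 1.1349
(a) rₚ = a(1 − e) = 9.709 × 10^12 m × 0.8651 = 8.39926 × 10^12 m ≈ 8.399 × 10^12 m
(b) rₐ = a(1 + e) = 9.709 × 10^12 m × 1.1349 = 1.10187 × 10^13 m ≈ 1.102 × 10^13 m

Final answer:
(a) rₚ = 8.399 × 10^12 m
(b) rₐ = 1.102 × 10^13 m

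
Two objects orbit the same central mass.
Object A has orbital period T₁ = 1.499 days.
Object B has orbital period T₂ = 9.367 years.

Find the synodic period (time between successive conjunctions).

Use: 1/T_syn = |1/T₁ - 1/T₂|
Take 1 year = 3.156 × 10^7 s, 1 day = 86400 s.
T₁ = 1.499 days = 129514 s
T₂ = 9.367 years = 2.95623 × 10^8 s
1/T₁ = 7.7212 × 10^-6 s⁻¹
1/T₂ = 3.38269 × 10^-9 s⁻¹
|1/T₁ − 1/T₂| = 7.71781 × 10^-6 s⁻¹
T_syn = 1 / |1/T₁ − 1/T₂| = 129570 s ≈ 1.5 days

Final answer: T_syn = 1.5 days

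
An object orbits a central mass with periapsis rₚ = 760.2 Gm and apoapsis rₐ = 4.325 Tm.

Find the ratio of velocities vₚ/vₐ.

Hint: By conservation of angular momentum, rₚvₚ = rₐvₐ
rₚ = 760.2 Gm = 7.602 × 10^11 m
rₐ = 4.325 Tm = 4.325 × 10^12 m
rₚvₚ = rₐvₐ  ⇒  vₚ/vₐ = rₐ/rₚ
vₚ/vₐ = (4.325 × 10^12) / (7.602 × 10^11) = 5.68929

Final answer: vₚ/vₐ = 5.689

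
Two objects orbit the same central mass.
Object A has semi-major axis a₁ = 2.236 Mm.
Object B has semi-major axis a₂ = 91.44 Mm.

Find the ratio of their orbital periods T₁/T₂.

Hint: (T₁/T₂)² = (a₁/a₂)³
a₁ = 2.236 Mm = 2.236 × 10^6 m
a₂ = 91.44 Mm = 9.144 × 10^7 m
a₁/a₂ = 0.0244532
T₁/T₂ = (a₁/a₂)^(3/2) = (0.0244532)^1.5 = 0.00382387

Final answer: T₁/T₂ = 0.003824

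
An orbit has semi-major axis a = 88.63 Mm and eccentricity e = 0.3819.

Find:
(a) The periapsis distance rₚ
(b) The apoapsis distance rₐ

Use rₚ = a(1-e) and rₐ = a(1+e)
a = 88.63 Mm = 8.863 × 10^7 m
e = 0.3819:  1 − e = 0.6181,  1 + e = 1.3819
(a) rₚ = a(1 − e) = 8.863 × 10^7 m × 0.6181 = 5.47822 × 10^7 m ≈ 54.78 Mm
(b) rₐ = a(1 + e) = 8.863 × 10^7 m × 1.3819 = 1.22478 × 10^8 m ≈ 122.5 Mm

Final answer:
(a) rₚ = 54.78 Mm
(b) rₐ = 122.5 Mm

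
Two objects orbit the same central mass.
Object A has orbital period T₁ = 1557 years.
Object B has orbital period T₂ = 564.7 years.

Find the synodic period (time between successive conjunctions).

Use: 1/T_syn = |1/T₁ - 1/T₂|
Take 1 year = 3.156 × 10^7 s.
T₁ = 1557 years = 4.91389 × 10^10 s
T₂ = 564.7 years = 1.78219 × 10^10 s
1/T₁ = 2.03505 × 10^-11 s⁻¹
1/T₂ = 5.61106 × 10^-11 s⁻¹
|1/T₁ − 1/T₂| = 3.57602 × 10^-11 s⁻¹
T_syn = 1 / |1/T₁ − 1/T₂| = 2.79641 × 10^10 s ≈ 886.1 years

Final answer: T_syn = 886.1 years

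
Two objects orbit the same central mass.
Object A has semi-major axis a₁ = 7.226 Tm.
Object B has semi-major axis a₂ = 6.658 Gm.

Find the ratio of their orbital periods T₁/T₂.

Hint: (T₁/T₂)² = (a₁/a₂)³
a₁ = 7.226 Tm = 7.226 × 10^12 m
a₂ = 6.658 Gm = 6.658 × 10^9 m
a₁/a₂ = 1085.31
T₁/T₂ = (a₁/a₂)^(3/2) = (1085.31)^1.5 = 35754.5

Final answer: T₁/T₂ = 3.575 × 10^4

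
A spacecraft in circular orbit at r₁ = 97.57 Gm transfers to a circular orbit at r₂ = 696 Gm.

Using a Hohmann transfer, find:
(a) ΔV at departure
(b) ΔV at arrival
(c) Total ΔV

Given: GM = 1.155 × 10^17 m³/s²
r₁ = 97.57 Gm = 9.757 × 10^10 m
r₂ = 696 Gm = 6.96 × 10^11 m
GM = 1.155 × 10^17 m³/s²
Transfer ellipse: a_t = (r₁ + r₂)/2 = 3.96785 × 10^11 m
Circular speed at r₁: v₁ = √(GM/r₁) = 1088.01 m/s
Transfer speed at r₁ (periapsis): v₁ₜ = √(GM(2/r₁ − 1/a_t)) = 1440.99 m/s
(a) ΔV₁ = v₁ₜ − v₁ = 352.976 m/s ≈ 353 m/s
Circular speed at r₂: v₂ = √(GM/r₂) = 407.367 m/s
Transfer speed at r₂ (apoapsis): v₂ₜ = √(GM(2/r₂ − 1/a_t)) = 202.007 m/s
(b) ΔV₂ = v₂ − v₂ₜ = 205.36 m/s ≈ 205.4 m/s
(c) ΔV_total = ΔV₁ + ΔV₂ = 558.337 m/s ≈ 558.3 m/s

Final answer:
(a) ΔV₁ = 353 m/s
(b) ΔV₂ = 205.4 m/s
(c) ΔV_total = 558.3 m/s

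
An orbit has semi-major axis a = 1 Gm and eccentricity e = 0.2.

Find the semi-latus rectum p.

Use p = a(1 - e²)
a = 1 Gm = 1 × 10^9 m
e = 0.2,  e² = 0.04,  1 − e² = 0.96
p = a(1 − e²) = 1 × 10^9 m × 0.96 = 9.6 × 10^8 m ≈ 960 Mm

Final answer: p = 960 Mm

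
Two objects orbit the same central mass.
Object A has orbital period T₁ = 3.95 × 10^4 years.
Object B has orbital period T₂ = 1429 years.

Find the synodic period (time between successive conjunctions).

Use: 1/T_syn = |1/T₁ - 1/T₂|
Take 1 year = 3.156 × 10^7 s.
T₁ = 3.95 × 10^4 years = 1.24662 × 10^12 s
T₂ = 1429 years = 4.50992 × 10^10 s
1/T₁ = 8.02169 × 10^-13 s⁻¹
1/T₂ = 2.21733 × 10^-11 s⁻¹
|1/T₁ − 1/T₂| = 2.13712 × 10^-11 s⁻¹
T_syn = 1 / |1/T₁ − 1/T₂| = 4.6792 × 10^10 s ≈ 1483 years

Final answer: T_syn = 1483 years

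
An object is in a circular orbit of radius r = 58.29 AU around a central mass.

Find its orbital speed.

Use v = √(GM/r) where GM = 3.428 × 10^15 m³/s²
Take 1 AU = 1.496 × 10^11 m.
r = 58.29 AU = 8.72018 × 10^12 m
GM = 3.428 × 10^15 m³/s²
GM/r = (3.428 × 10^15) / (8.72018 × 10^12) = 393.111 m²/s²
v = √(GM/r) = 19.827 m/s ≈ 19.83 m/s

Final answer: 19.83 m/s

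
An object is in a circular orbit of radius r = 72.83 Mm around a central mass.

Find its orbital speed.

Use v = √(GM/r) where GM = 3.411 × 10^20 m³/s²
r = 72.83 Mm = 7.283 × 10^7 m
GM = 3.411 × 10^20 m³/s²
GM/r = (3.411 × 10^20) / (7.283 × 10^7) = 4.68351 × 10^12 m²/s²
v = √(GM/r) = 2.16414 × 10^6 m/s ≈ 2164 km/s

Final answer: 2164 km/s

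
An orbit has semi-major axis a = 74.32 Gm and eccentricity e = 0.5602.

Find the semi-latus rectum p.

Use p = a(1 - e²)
a = 74.32 Gm = 7.432 × 10^10 m
e = 0.5602,  e² = 0.313824,  1 − e² = 0.686176
p = a(1 − e²) = 7.432 × 10^10 m × 0.686176 = 5.09966 × 10^10 m ≈ 51 Gm

Final answer: p = 51 Gm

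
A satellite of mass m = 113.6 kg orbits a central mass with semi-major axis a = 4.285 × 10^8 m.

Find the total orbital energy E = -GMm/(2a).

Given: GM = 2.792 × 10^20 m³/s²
a = 4.285 × 10^8 m
GM = 2.792 × 10^20 m³/s²
2a = 8.57 × 10^8 m
GMm = 2.792 × 10^20 × 113.6 = 3.17171 × 10^22 m³·kg/s²
E = −GMm/(2a) = -3.70095 × 10^13 J ≈ -37.01 TJ

Final answer: -37.01 TJ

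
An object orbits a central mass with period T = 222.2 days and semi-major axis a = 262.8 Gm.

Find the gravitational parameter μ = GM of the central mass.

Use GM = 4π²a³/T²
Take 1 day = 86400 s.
T = 222.2 days = 1.91981 × 10^7 s
a = 262.8 Gm = 2.628 × 10^11 m
a³ = 1.815 × 10^34 m³
T² = 3.68566 × 10^14 s²
GM = 4π² × (1.815 × 10^34) / (3.68566 × 10^14) = 1.94411 × 10^21 m³/s²
GM ≈ 1.944 × 10^21 m³/s²

Final answer: GM = 1.944 × 10^21 m³/s²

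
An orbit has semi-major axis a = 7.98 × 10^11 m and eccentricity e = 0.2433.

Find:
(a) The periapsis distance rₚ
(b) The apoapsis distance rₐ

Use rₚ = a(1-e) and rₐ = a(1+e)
a = 7.98 × 10^11 m
e = 0.2433:  1 − e = 0.7567,  1 + e = 1.2433
(a) rₚ = a(1 − e) = 7.98 × 10^11 m × 0.7567 = 6.03847 × 10^11 m ≈ 6.038 × 10^11 m
(b) rₐ = a(1 + e) = 7.98 × 10^11 m × 1.2433 = 9.92153 × 10^11 m ≈ 9.922 × 10^11 m

Final answer:
(a) rₚ = 6.038 × 10^11 m
(b) rₐ = 9.922 × 10^11 m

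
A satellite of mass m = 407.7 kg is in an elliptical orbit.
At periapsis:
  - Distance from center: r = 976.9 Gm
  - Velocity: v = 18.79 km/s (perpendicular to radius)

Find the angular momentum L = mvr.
r = 976.9 Gm = 9.769 × 10^11 m
v = 18.79 km/s = 18790 m/s
vr = 18790 × 9.769 × 10^11 = 1.8356 × 10^16 m²/s
L = m × vr = 407.7 × 1.8356 × 10^16 = 7.48372 × 10^18 kg·m²/s ≈ 7.484 × 10^18 kg·m²/s

Final answer: L = 7.484 × 10^18 kg·m²/s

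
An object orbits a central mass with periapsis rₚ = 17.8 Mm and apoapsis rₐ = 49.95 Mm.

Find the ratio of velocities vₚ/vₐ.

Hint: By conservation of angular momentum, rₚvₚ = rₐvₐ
rₚ = 17.8 Mm = 1.78 × 10^7 m
rₐ = 49.95 Mm = 4.995 × 10^7 m
rₚvₚ = rₐvₐ  ⇒  vₚ/vₐ = rₐ/rₚ
vₚ/vₐ = (4.995 × 10^7) / (1.78 × 10^7) = 2.80618

Final answer: vₚ/vₐ = 2.806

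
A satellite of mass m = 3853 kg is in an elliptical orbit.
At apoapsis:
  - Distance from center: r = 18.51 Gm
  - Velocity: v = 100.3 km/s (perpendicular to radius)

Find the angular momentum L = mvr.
r = 18.51 Gm = 1.851 × 10^10 m
v = 100.3 km/s = 100300 m/s
vr = 100300 × 1.851 × 10^10 = 1.85655 × 10^15 m²/s
L = m × vr = 3853 × 1.85655 × 10^15 = 7.1533 × 10^18 kg·m²/s ≈ 7.153 × 10^18 kg·m²/s

Final answer: L = 7.153 × 10^18 kg·m²/s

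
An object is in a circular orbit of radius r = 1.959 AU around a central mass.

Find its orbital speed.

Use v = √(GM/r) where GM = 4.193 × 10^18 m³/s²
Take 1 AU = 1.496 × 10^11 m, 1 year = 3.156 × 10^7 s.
r = 1.959 AU = 2.93066 × 10^11 m
GM = 4.193 × 10^18 m³/s²
GM/r = (4.193 × 10^18) / (2.93066 × 10^11) = 1.43073 × 10^7 m²/s²
v = √(GM/r) = 3782.5 m/s ≈ 0.798 AU/year

Final answer: 0.798 AU/year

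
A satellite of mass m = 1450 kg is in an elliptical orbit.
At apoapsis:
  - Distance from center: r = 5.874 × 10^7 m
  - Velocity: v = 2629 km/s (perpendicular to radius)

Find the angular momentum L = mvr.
r = 5.874 × 10^7 m
v = 2629 km/s = 2.629 × 10^6 m/s
vr = 2.629 × 10^6 × 5.874 × 10^7 = 1.54427 × 10^14 m²/s
L = m × vr = 1450 × 1.54427 × 10^14 = 2.2392 × 10^17 kg·m²/s ≈ 2.239 × 10^17 kg·m²/s

Final answer: L = 2.239 × 10^17 kg·m²/s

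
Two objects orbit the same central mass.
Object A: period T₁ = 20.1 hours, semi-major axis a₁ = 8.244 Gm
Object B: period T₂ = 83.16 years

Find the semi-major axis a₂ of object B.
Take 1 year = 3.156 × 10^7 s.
T₁ = 20.1 hours = 72360 s
T₂ = 83.16 years = 2.62453 × 10^9 s
a₁ = 8.244 Gm = 8.244 × 10^9 m
Kepler's third law: (T₂/T₁)² = (a₂/a₁)³  ⇒  a₂ = a₁ (T₂/T₁)^(2/3)
T₂/T₁ = 36270.4
(T₂/T₁)^(2/3) = 1095.73
a₂ = 8.244 × 10^9 m × 1095.73 = 9.03316 × 10^12 m ≈ 9.033 Tm

Final answer: a₂ = 9.033 Tm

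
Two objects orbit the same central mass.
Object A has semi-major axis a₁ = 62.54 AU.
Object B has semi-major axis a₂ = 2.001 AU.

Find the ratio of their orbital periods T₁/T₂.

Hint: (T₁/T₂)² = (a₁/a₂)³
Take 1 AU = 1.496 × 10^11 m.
a₁ = 62.54 AU = 9.35598 × 10^12 m
a₂ = 2.001 AU = 2.9935 × 10^11 m
a₁/a₂ = 31.2544
T₁/T₂ = (a₁/a₂)^(3/2) = (31.2544)^1.5 = 174.729

Final answer: T₁/T₂ = 174.7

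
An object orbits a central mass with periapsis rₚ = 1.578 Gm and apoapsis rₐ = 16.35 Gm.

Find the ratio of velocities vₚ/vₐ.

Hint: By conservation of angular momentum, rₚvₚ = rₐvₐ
rₚ = 1.578 Gm = 1.578 × 10^9 m
rₐ = 16.35 Gm = 1.635 × 10^10 m
rₚvₚ = rₐvₐ  ⇒  vₚ/vₐ = rₐ/rₚ
vₚ/vₐ = (1.635 × 10^10) / (1.578 × 10^9) = 10.3612

Final answer: vₚ/vₐ = 10.36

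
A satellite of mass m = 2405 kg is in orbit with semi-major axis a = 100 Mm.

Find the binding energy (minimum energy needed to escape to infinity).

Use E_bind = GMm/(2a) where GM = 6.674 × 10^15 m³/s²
a = 100 Mm = 1 × 10^8 m
GM = 6.674 × 10^15 m³/s²
m = 2405 kg
GMm = 6.674 × 10^15 × 2405 = 1.6051 × 10^19 m³·kg/s²
2a = 2 × 10^8 m
E_bind = GMm/(2a) = 8.02548 × 10^10 J ≈ 80.25 GJ

Final answer: 80.25 GJ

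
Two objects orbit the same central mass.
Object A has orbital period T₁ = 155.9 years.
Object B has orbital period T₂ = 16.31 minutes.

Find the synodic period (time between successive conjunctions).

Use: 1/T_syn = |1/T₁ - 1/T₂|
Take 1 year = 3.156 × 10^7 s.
T₁ = 155.9 years = 4.9202 × 10^9 s
T₂ = 16.31 minutes = 978.6 s
1/T₁ = 2.03244 × 10^-10 s⁻¹
1/T₂ = 0.00102187 s⁻¹
|1/T₁ − 1/T₂| = 0.00102187 s⁻¹
T_syn = 1 / |1/T₁ − 1/T₂| = 978.6 s ≈ 16.31 minutes

Final answer: T_syn = 16.31 minutes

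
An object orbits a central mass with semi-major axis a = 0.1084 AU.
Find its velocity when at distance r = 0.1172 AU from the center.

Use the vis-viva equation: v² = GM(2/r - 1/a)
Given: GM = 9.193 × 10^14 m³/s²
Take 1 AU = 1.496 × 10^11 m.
a = 0.1084 AU = 1.62166 × 10^10 m
r = 0.1172 AU = 1.75331 × 10^10 m
GM = 9.193 × 10^14 m³/s²
2/r − 1/a = 1.1407 × 10^-10 − 6.16651 × 10^-11 = 5.24048 × 10^-11 m⁻¹
v² = GM (2/r − 1/a) = 48175.7 m²/s²
v = 219.49 m/s ≈ 219.5 m/s

Final answer: 219.5 m/s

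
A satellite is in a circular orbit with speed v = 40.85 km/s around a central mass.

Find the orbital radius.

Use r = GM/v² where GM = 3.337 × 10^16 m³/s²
v = 40.85 km/s = 40850 m/s
GM = 3.337 × 10^16 m³/s²
v² = 1.66872 × 10^9 m²/s²
r = GM/v² = (3.337 × 10^16) / (1.66872 × 10^9) = 1.99973 × 10^7 m ≈ 20 Mm

Final answer: 20 Mm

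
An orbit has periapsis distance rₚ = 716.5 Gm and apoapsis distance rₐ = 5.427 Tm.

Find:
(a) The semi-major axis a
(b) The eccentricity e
rₚ = 716.5 Gm = 7.165 × 10^11 m
rₐ = 5.427 Tm = 5.427 × 10^12 m
(a) a = (rₚ + rₐ)/2 = 3.07175 × 10^12 m ≈ 3.072 Tm
(b) e = (rₐ − rₚ)/(rₐ + rₚ) = (4.7105 × 10^12) / (6.1435 × 10^12) = 0.766745

Final answer:
(a) a = 3.072 Tm
(b) e = 0.7667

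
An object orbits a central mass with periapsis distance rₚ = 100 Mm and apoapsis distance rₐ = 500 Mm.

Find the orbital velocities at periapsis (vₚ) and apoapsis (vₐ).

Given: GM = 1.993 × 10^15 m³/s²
rₚ = 100 Mm = 1 × 10^8 m
rₐ = 500 Mm = 5 × 10^8 m
GM = 1.993 × 10^15 m³/s²
a = (rₚ + rₐ)/2 = 3 × 10^8 m
Vis-viva: v² = GM (2/r − 1/a)
vₚ² = 1.993 × 10^15 × (2 × 10^-8 − 3.33333 × 10^-9) = 3.32167 × 10^7 m²/s²
vₚ = 5763.39 m/s ≈ 5.763 km/s
vₐ² = 1.993 × 10^15 × (4 × 10^-9 − 3.33333 × 10^-9) = 1.32867 × 10^6 m²/s²
vₐ = 1152.68 m/s ≈ 1.153 km/s

Final answer: vₚ = 5.763 km/s, vₐ = 1.153 km/s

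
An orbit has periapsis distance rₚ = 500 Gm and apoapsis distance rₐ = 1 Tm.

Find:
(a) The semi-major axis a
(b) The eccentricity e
rₚ = 500 Gm = 5 × 10^11 m
rₐ = 1 Tm = 1 × 10^12 m
(a) a = (rₚ + rₐ)/2 = 7.5 × 10^11 m ≈ 750 Gm
(b) e = (rₐ − rₚ)/(rₐ + rₚ) = (5 × 10^11) / (1.5 × 10^12) = 0.333333

Final answer:
(a) a = 750 Gm
(b) e = 0.3333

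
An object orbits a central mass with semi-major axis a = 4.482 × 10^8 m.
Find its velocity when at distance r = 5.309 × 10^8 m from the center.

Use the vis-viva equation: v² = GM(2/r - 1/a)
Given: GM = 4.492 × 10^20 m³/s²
a = 4.482 × 10^8 m
r = 5.309 × 10^8 m
GM = 4.492 × 10^20 m³/s²
2/r − 1/a = 3.76719 × 10^-9 − 2.23115 × 10^-9 = 1.53604 × 10^-9 m⁻¹
v² = GM (2/r − 1/a) = 6.8999 × 10^11 m²/s²
v = 830656 m/s ≈ 830.7 km/s

Final answer: 830.7 km/s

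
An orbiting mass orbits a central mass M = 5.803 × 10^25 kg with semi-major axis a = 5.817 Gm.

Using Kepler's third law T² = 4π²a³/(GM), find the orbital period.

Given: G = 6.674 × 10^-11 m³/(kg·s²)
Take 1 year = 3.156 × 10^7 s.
M = 5.803 × 10^25 kg
GM = G × M = 6.674 × 10^-11 × 5.803 × 10^25 = 3.87292 × 10^15 m³/s²
a = 5.817 Gm = 5.817 × 10^9 m
a³ = 1.96833 × 10^29 m³
T = 2π √(a³/GM) = 2π √((1.96833 × 10^29) / (3.87292 × 10^15)) = 2π × 7.12901 × 10^6 s
T = 4.47929 × 10^7 s ≈ 1.419 years

Final answer: 1.419 years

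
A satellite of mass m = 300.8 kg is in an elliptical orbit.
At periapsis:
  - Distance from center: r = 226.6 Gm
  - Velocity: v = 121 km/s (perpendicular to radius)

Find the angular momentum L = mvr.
r = 226.6 Gm = 2.266 × 10^11 m
v = 121 km/s = 121000 m/s
vr = 121000 × 2.266 × 10^11 = 2.74186 × 10^16 m²/s
L = m × vr = 300.8 × 2.74186 × 10^16 = 8.24751 × 10^18 kg·m²/s ≈ 8.248 × 10^18 kg·m²/s

Final answer: L = 8.248 × 10^18 kg·m²/s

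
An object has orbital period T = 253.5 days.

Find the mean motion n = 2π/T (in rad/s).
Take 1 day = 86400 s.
T = 253.5 days = 2.19024 × 10^7 s
n = 2π / (2.19024 × 10^7 s) = 2.86872 × 10^-7 rad/s ≈ 2.869 × 10^-7 rad/s

Final answer: n = 2.869 × 10^-7 rad/s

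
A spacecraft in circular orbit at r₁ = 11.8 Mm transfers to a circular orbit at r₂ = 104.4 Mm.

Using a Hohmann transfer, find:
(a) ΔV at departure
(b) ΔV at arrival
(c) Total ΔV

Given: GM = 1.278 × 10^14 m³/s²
r₁ = 11.8 Mm = 1.18 × 10^7 m
r₂ = 104.4 Mm = 1.044 × 10^8 m
GM = 1.278 × 10^14 m³/s²
Transfer ellipse: a_t = (r₁ + r₂)/2 = 5.81 × 10^7 m
Circular speed at r₁: v₁ = √(GM/r₁) = 3290.97 m/s
Transfer speed at r₁ (periapsis): v₁ₜ = √(GM(2/r₁ − 1/a_t)) = 4411.5 m/s
(a) ΔV₁ = v₁ₜ − v₁ = 1120.53 m/s ≈ 1.121 km/s
Circular speed at r₂: v₂ = √(GM/r₂) = 1106.41 m/s
Transfer speed at r₂ (apoapsis): v₂ₜ = √(GM(2/r₂ − 1/a_t)) = 498.618 m/s
(b) ΔV₂ = v₂ − v₂ₜ = 607.789 m/s ≈ 607.8 m/s
(c) ΔV_total = ΔV₁ + ΔV₂ = 1728.32 m/s ≈ 1.728 km/s

Final answer:
(a) ΔV₁ = 1.121 km/s
(b) ΔV₂ = 607.8 m/s
(c) ΔV_total = 1.728 km/s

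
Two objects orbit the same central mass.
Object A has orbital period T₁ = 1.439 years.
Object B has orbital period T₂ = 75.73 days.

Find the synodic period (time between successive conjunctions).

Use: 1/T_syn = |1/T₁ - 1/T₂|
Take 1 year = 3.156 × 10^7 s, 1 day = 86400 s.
T₁ = 1.439 years = 4.54148 × 10^7 s
T₂ = 75.73 days = 6.54307 × 10^6 s
1/T₁ = 2.20192 × 10^-8 s⁻¹
1/T₂ = 1.52833 × 10^-7 s⁻¹
|1/T₁ − 1/T₂| = 1.30814 × 10^-7 s⁻¹
T_syn = 1 / |1/T₁ − 1/T₂| = 7.64443 × 10^6 s ≈ 88.48 days

Final answer: T_syn = 88.48 days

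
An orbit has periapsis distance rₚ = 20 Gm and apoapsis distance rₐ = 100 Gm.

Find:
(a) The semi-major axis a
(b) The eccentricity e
rₚ = 20 Gm = 2 × 10^10 m
rₐ = 100 Gm = 1 × 10^11 m
(a) a = (rₚ + rₐ)/2 = 6 × 10^10 m ≈ 60 Gm
(b) e = (rₐ − rₚ)/(rₐ + rₚ) = (8 × 10^10) / (1.2 × 10^11) = 0.666667

Final answer:
(a) a = 60 Gm
(b) e = 0.6667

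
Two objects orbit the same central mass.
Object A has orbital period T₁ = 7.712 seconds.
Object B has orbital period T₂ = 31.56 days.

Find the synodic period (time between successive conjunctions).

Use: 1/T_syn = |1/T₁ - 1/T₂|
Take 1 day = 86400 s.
T₁ = 7.712 seconds
T₂ = 31.56 days = 2.72678 × 10^6 s
1/T₁ = 0.129668 s⁻¹
1/T₂ = 3.66732 × 10^-7 s⁻¹
|1/T₁ − 1/T₂| = 0.129668 s⁻¹
T_syn = 1 / |1/T₁ − 1/T₂| = 7.71202 s ≈ 7.712 seconds

Final answer: T_syn = 7.712 seconds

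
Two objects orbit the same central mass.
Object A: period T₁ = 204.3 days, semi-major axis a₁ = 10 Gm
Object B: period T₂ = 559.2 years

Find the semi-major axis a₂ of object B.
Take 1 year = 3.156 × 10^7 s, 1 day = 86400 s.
T₁ = 204.3 days = 1.76515 × 10^7 s
T₂ = 559.2 years = 1.76484 × 10^10 s
a₁ = 10 Gm = 1 × 10^10 m
Kepler's third law: (T₂/T₁)² = (a₂/a₁)³  ⇒  a₂ = a₁ (T₂/T₁)^(2/3)
T₂/T₁ = 999.821
(T₂/T₁)^(2/3) = 99.988
a₂ = 1 × 10^10 m × 99.988 = 9.9988 × 10^11 m ≈ 999.9 Gm

Final answer: a₂ = 999.9 Gm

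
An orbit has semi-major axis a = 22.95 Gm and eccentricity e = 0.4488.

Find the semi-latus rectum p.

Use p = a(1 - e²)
a = 22.95 Gm = 2.295 × 10^10 m
e = 0.4488,  e² = 0.201421,  1 − e² = 0.798579
p = a(1 − e²) = 2.295 × 10^10 m × 0.798579 = 1.83274 × 10^10 m ≈ 18.33 Gm

Final answer: p = 18.33 Gm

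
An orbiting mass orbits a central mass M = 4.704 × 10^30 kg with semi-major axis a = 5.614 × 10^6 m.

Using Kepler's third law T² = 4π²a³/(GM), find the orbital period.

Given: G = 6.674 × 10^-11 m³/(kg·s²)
M = 4.704 × 10^30 kg
GM = G × M = 6.674 × 10^-11 × 4.704 × 10^30 = 3.13945 × 10^20 m³/s²
a = 5.614 × 10^6 m
a³ = 1.76936 × 10^20 m³
T = 2π √(a³/GM) = 2π √((1.76936 × 10^20) / (3.13945 × 10^20)) = 2π × 0.750727 s
T = 4.71695 s ≈ 4.717 seconds

Final answer: 4.717 seconds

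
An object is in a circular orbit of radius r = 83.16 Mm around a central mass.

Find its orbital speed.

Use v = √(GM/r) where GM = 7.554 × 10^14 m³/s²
r = 83.16 Mm = 8.316 × 10^7 m
GM = 7.554 × 10^14 m³/s²
GM/r = (7.554 × 10^14) / (8.316 × 10^7) = 9.08369 × 10^6 m²/s²
v = √(GM/r) = 3013.92 m/s ≈ 3.014 km/s

Final answer: 3.014 km/s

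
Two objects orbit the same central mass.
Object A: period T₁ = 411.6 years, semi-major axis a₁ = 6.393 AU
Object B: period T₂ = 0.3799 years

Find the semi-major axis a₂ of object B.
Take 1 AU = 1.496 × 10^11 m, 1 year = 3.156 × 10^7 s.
T₁ = 411.6 years = 1.29901 × 10^10 s
T₂ = 0.3799 years = 1.19896 × 10^7 s
a₁ = 6.393 AU = 9.56393 × 10^11 m
Kepler's third law: (T₂/T₁)² = (a₂/a₁)³  ⇒  a₂ = a₁ (T₂/T₁)^(2/3)
T₂/T₁ = 0.000922983
(T₂/T₁)^(2/3) = 0.00947973
a₂ = 9.56393 × 10^11 m × 0.00947973 = 9.06635 × 10^9 m ≈ 0.0606 AU

Final answer: a₂ = 0.0606 AU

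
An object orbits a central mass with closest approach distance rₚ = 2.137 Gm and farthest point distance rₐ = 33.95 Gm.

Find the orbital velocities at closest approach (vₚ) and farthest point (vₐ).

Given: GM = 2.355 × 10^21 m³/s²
rₚ = 2.137 Gm = 2.137 × 10^9 m
rₐ = 33.95 Gm = 3.395 × 10^10 m
GM = 2.355 × 10^21 m³/s²
a = (rₚ + rₐ)/2 = 1.80435 × 10^10 m
Vis-viva: v² = GM (2/r − 1/a)
vₚ² = 2.355 × 10^21 × (9.35891 × 10^-10 − 5.54216 × 10^-11) = 2.07351 × 10^12 m²/s²
vₚ = 1.43997 × 10^6 m/s ≈ 1440 km/s
vₐ² = 2.355 × 10^21 × (5.89102 × 10^-11 − 5.54216 × 10^-11) = 8.21552 × 10^9 m²/s²
vₐ = 90639.5 m/s ≈ 90.64 km/s

Final answer: vₚ = 1440 km/s, vₐ = 90.64 km/s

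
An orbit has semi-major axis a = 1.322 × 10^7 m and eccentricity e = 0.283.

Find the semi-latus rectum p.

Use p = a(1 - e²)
a = 1.322 × 10^7 m
e = 0.283,  e² = 0.080089,  1 − e² = 0.919911
p = a(1 − e²) = 1.322 × 10^7 m × 0.919911 = 1.21612 × 10^7 m ≈ 1.216 × 10^7 m

Final answer: p = 1.216 × 10^7 m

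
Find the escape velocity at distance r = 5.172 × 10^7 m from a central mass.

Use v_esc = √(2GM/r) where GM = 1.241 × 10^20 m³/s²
r = 5.172 × 10^7 m
GM = 1.241 × 10^20 m³/s²
2GM/r = 2 × (1.241 × 10^20) / (5.172 × 10^7) = 4.79892 × 10^12 m²/s²
v_esc = √(2GM/r) = 2.19064 × 10^6 m/s ≈ 2191 km/s

Final answer: 2191 km/s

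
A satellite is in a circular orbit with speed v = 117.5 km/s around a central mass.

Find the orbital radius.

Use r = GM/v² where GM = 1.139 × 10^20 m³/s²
v = 117.5 km/s = 117500 m/s
GM = 1.139 × 10^20 m³/s²
v² = 1.38062 × 10^10 m²/s²
r = GM/v² = (1.139 × 10^20) / (1.38062 × 10^10) = 8.24989 × 10^9 m ≈ 8.25 × 10^9 m

Final answer: 8.25 × 10^9 m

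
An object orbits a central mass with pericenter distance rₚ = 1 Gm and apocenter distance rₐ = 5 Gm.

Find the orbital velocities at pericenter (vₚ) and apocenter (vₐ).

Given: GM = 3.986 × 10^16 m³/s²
rₚ = 1 Gm = 1 × 10^9 m
rₐ = 5 Gm = 5 × 10^9 m
GM = 3.986 × 10^16 m³/s²
a = (rₚ + rₐ)/2 = 3 × 10^9 m
Vis-viva: v² = GM (2/r − 1/a)
vₚ² = 3.986 × 10^16 × (2 × 10^-9 − 3.33333 × 10^-10) = 6.64333 × 10^7 m²/s²
vₚ = 8150.66 m/s ≈ 8.151 km/s
vₐ² = 3.986 × 10^16 × (4 × 10^-10 − 3.33333 × 10^-10) = 2.65733 × 10^6 m²/s²
vₐ = 1630.13 m/s ≈ 1.63 km/s

Final answer: vₚ = 8.151 km/s, vₐ = 1.63 km/s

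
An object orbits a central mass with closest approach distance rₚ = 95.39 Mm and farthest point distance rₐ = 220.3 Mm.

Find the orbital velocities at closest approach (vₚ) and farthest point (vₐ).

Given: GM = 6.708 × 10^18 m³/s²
rₚ = 95.39 Mm = 9.539 × 10^7 m
rₐ = 220.3 Mm = 2.203 × 10^8 m
GM = 6.708 × 10^18 m³/s²
a = (rₚ + rₐ)/2 = 1.57845 × 10^8 m
Vis-viva: v² = GM (2/r − 1/a)
vₚ² = 6.708 × 10^18 × (2.09666 × 10^-8 − 6.33533 × 10^-9) = 9.81463 × 10^10 m²/s²
vₚ = 313283 m/s ≈ 313.3 km/s
vₐ² = 6.708 × 10^18 × (9.07853 × 10^-9 − 6.33533 × 10^-9) = 1.84014 × 10^10 m²/s²
vₐ = 135652 m/s ≈ 135.7 km/s

Final answer: vₚ = 313.3 km/s, vₐ = 135.7 km/s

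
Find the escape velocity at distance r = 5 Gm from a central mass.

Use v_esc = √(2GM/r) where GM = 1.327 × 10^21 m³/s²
r = 5 Gm = 5 × 10^9 m
GM = 1.327 × 10^21 m³/s²
2GM/r = 2 × (1.327 × 10^21) / (5 × 10^9) = 5.308 × 10^11 m²/s²
v_esc = √(2GM/r) = 728560 m/s ≈ 728.6 km/s

Final answer: 728.6 km/s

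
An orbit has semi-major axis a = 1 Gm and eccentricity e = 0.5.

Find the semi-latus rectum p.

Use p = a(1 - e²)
a = 1 Gm = 1 × 10^9 m
e = 0.5,  e² = 0.25,  1 − e² = 0.75
p = a(1 − e²) = 1 × 10^9 m × 0.75 = 7.5 × 10^8 m ≈ 750 Mm

Final answer: p = 750 Mm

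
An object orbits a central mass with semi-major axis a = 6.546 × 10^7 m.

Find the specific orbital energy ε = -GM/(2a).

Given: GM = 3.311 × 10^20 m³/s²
a = 6.546 × 10^7 m
GM = 3.311 × 10^20 m³/s²
2a = 1.3092 × 10^8 m
ε = −GM/(2a) = -2.52903 × 10^12 J/kg ≈ -2529 GJ/kg

Final answer: -2529 GJ/kg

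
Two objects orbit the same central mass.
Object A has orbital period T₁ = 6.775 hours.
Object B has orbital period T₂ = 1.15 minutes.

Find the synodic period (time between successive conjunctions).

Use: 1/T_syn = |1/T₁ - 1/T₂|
T₁ = 6.775 hours = 24390 s
T₂ = 1.15 minutes = 69 s
1/T₁ = 4.10004 × 10^-5 s⁻¹
1/T₂ = 0.0144928 s⁻¹
|1/T₁ − 1/T₂| = 0.0144518 s⁻¹
T_syn = 1 / |1/T₁ − 1/T₂| = 69.1958 s ≈ 1.153 minutes

Final answer: T_syn = 1.153 minutes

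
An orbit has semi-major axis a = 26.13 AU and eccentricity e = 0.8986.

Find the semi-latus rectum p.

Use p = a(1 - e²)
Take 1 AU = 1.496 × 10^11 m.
a = 26.13 AU = 3.90905 × 10^12 m
e = 0.8986,  e² = 0.807482,  1 − e² = 0.192518
p = a(1 − e²) = 3.90905 × 10^12 m × 0.192518 = 7.52562 × 10^11 m ≈ 5.03 AU

Final answer: p = 5.03 AU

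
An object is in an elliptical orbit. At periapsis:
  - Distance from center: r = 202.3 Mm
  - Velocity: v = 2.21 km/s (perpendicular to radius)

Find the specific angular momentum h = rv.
r = 202.3 Mm = 2.023 × 10^8 m
v = 2.21 km/s = 2210 m/s
h = rv = 2.023 × 10^8 × 2210 = 4.47083 × 10^11 m²/s ≈ 4.471 × 10^11 m²/s

Final answer: h = 4.471 × 10^11 m²/s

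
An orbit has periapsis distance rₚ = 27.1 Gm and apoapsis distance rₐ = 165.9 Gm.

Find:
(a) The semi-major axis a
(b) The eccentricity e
rₚ = 27.1 Gm = 2.71 × 10^10 m
rₐ = 165.9 Gm = 1.659 × 10^11 m
(a) a = (rₚ + rₐ)/2 = 9.65 × 10^10 m ≈ 96.5 Gm
(b) e = (rₐ − rₚ)/(rₐ + rₚ) = (1.388 × 10^11) / (1.93 × 10^11) = 0.719171

Final answer:
(a) a = 96.5 Gm
(b) e = 0.7192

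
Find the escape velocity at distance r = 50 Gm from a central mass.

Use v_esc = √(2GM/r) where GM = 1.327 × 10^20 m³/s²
r = 50 Gm = 5 × 10^10 m
GM = 1.327 × 10^20 m³/s²
2GM/r = 2 × (1.327 × 10^20) / (5 × 10^10) = 5.308 × 10^9 m²/s²
v_esc = √(2GM/r) = 72856 m/s ≈ 72.86 km/s

Final answer: 72.86 km/s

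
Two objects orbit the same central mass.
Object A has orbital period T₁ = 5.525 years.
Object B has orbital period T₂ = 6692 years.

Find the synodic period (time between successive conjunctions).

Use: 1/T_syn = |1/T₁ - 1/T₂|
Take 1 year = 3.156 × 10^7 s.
T₁ = 5.525 years = 1.74369 × 10^8 s
T₂ = 6692 years = 2.112 × 10^11 s
1/T₁ = 5.73496 × 10^-9 s⁻¹
1/T₂ = 4.73486 × 10^-12 s⁻¹
|1/T₁ − 1/T₂| = 5.73023 × 10^-9 s⁻¹
T_syn = 1 / |1/T₁ − 1/T₂| = 1.74513 × 10^8 s ≈ 5.53 years

Final answer: T_syn = 5.53 years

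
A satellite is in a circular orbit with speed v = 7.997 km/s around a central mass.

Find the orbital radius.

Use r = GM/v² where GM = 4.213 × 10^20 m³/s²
v = 7.997 km/s = 7997 m/s
GM = 4.213 × 10^20 m³/s²
v² = 6.3952 × 10^7 m²/s²
r = GM/v² = (4.213 × 10^20) / (6.3952 × 10^7) = 6.58775 × 10^12 m ≈ 6.588 Tm

Final answer: 6.588 Tm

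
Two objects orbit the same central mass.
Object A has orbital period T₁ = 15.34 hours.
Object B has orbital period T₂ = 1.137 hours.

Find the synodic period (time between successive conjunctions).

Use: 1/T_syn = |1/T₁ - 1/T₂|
T₁ = 15.34 hours = 55224 s
T₂ = 1.137 hours = 4093.2 s
1/T₁ = 1.81081 × 10^-5 s⁻¹
1/T₂ = 0.000244308 s⁻¹
|1/T₁ − 1/T₂| = 0.0002262 s⁻¹
T_syn = 1 / |1/T₁ − 1/T₂| = 4420.88 s ≈ 1.228 hours

Final answer: T_syn = 1.228 hours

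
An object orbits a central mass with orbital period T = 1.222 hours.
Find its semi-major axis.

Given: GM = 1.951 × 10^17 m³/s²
T = 1.222 hours = 4399.2 s
GM = 1.951 × 10^17 m³/s²
Kepler's third law: a³ = GM T² / (4π²)
T² = 1.9353 × 10^7 s²
a³ = (1.951 × 10^17) × (1.9353 × 10^7) / (4π²) = 9.56412 × 10^22 m³
a = (a³)^(1/3) = 4.57315 × 10^7 m ≈ 45.73 Mm

Final answer: 45.73 Mm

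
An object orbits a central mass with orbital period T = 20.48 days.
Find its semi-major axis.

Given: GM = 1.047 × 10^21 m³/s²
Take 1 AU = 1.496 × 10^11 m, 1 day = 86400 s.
T = 20.48 days = 1.76947 × 10^6 s
GM = 1.047 × 10^21 m³/s²
Kepler's third law: a³ = GM T² / (4π²)
T² = 3.13103 × 10^12 s²
a³ = (1.047 × 10^21) × (3.13103 × 10^12) / (4π²) = 8.30375 × 10^31 m³
a = (a³)^(1/3) = 4.36273 × 10^10 m ≈ 0.2916 AU

Final answer: 0.2916 AU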